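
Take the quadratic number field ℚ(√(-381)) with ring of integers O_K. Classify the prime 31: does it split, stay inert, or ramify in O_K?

-381 mod 4 = 3, hence disc K = 4·(-381) = -1524 and O_K = ℤ[√-381].
Since gcd(31, -1524) = 1 the prime 31 does not ramify.
Compute (-381/31) via Euler: 22^((31-1)/2) mod 31 = 30, so (-381/31) = -1.
d is a non-residue mod p, hence 31 remains inert in O_K.

31 remains inert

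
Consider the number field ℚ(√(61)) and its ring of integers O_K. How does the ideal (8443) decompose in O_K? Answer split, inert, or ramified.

61 mod 4 = 1, hence disc K = 61 and O_K = ℤ[(1+√61)/2].
8443 ∤ 61, so 8443 is unramified.
Compute (61/8443) via Euler: 61^((8443-1)/2) mod 8443 = 1, so (61/8443) = 1.
d is a quadratic residue mod p, hence 8443 splits in O_K.

split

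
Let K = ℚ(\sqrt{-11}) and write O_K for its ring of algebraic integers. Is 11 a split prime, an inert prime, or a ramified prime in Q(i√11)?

Since -11 ≡ 1 mod 4, the ring of integers is ℤ[(1+√-11)/2] with discriminant -11.
11 divides disc(K) = -11, so 11 ramifies.

p ramifies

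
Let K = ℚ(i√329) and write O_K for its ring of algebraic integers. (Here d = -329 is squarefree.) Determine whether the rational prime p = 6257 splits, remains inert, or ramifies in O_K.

Since -329 ≢ 1 mod 4, the ring of integers is ℤ[√-329] with discriminant 4·(-329) = -1316.
6257 ∤ -1316, so 6257 is unramified.
(-329/6257) = 5928^3128 mod 6257 = 6256, giving Legendre symbol -1.
Legendre symbol -1 ⇒ 6257 is inert.

inert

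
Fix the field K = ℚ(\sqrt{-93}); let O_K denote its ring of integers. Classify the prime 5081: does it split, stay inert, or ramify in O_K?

Since -93 ≢ 1 mod 4, the ring of integers is ℤ[√-93] with discriminant 4·(-93) = -372.
Since gcd(5081, -372) = 1 the prime 5081 does not ramify.
Compute (-93/5081) via Euler: 4988^((5081-1)/2) mod 5081 = 5080, so (-93/5081) = -1.
Legendre symbol -1 ⇒ 5081 is inert.

5081 remains inert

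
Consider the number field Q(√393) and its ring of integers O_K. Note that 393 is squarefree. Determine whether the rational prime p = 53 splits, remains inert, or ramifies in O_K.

53 remains inert

Since 393 ≡ 1 mod 4, the ring of integers is ℤ[(1+√393)/2] with discriminant 393.
Since gcd(53, 393) = 1 the prime 53 does not ramify.
Legendre symbol by Euler's criterion: (393/53) ≡ 393^26 ≡ 52 (mod 53), i.e. (393/53) = -1.
d is a non-residue mod p, hence 53 remains inert in O_K.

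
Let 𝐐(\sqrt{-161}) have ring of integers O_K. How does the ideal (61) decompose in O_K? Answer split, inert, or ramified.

split

-161 mod 4 = 3, hence disc K = 4·(-161) = -644 and O_K = ℤ[√-161].
disc(K) = -644 is not divisible by 61; 61 is unramified.
(-161/61) = 22^30 mod 61 = 1, giving Legendre symbol 1.
(-161/61) = 1, so 61 splits.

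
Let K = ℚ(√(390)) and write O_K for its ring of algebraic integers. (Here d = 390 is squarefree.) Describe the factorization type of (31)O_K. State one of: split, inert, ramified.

31 splits in O_K

390 mod 4 = 2, hence disc K = 4·390 = 1560 and O_K = ℤ[√390].
31 ∤ 1560, so 31 is unramified.
Legendre symbol by Euler's criterion: (390/31) ≡ 390^15 ≡ 1 (mod 31), i.e. (390/31) = 1.
(390/31) = 1, so 31 splits.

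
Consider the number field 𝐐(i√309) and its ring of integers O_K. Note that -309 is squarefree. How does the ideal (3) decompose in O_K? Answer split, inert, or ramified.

ramifies in O_K

Since -309 ≢ 1 mod 4, the ring of integers is ℤ[√-309] with discriminant 4·(-309) = -1236.
disc(K) = -1236 = 3·(-412), so p = 3 is ramified.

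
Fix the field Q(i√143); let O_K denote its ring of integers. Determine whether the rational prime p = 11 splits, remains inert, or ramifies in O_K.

ramifies in O_K

Since -143 ≡ 1 mod 4, the ring of integers is ℤ[(1+√-143)/2] with discriminant -143.
11 divides disc(K) = -143, so 11 ramifies.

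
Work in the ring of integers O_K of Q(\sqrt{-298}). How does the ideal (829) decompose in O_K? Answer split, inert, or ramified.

splits completely

Since -298 ≢ 1 mod 4, the ring of integers is ℤ[√-298] with discriminant 4·(-298) = -1192.
Since gcd(829, -1192) = 1 the prime 829 does not ramify.
Compute (-298/829) via Euler: 531^((829-1)/2) mod 829 = 1, so (-298/829) = 1.
(-298/829) = 1, so 829 splits.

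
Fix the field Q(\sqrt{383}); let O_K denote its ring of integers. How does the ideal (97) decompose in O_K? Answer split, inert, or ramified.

inert

383 mod 4 = 3, hence disc K = 4·383 = 1532 and O_K = ℤ[√383].
97 ∤ 1532, so 97 is unramified.
Euler's criterion: 383^48 mod 97 = 96. Thus (383|97) = -1.
(383/97) = -1, so 97 is inert.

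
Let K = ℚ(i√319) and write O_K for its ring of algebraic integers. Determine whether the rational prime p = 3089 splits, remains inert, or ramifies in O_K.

remains prime (inert)

-319 mod 4 = 1, hence disc K = -319 and O_K = ℤ[(1+√-319)/2].
Since gcd(3089, -319) = 1 the prime 3089 does not ramify.
(-319/3089) = 2770^1544 mod 3089 = 3088, giving Legendre symbol -1.
(-319/3089) = -1, so 3089 is inert.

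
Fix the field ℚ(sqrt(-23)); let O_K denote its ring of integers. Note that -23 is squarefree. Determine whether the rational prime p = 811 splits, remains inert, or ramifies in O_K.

-23 mod 4 = 1, hence disc K = -23 and O_K = ℤ[(1+√-23)/2].
disc(K) = -23 is not divisible by 811; 811 is unramified.
Compute (-23/811) via Euler: 788^((811-1)/2) mod 811 = 1, so (-23/811) = 1.
(-23/811) = 1, so 811 splits.

splits completely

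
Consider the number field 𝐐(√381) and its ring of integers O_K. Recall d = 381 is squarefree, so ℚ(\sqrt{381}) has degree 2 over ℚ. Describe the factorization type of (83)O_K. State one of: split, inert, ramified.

83 splits in O_K

Since 381 ≡ 1 mod 4, the ring of integers is ℤ[(1+√381)/2] with discriminant 381.
disc(K) = 381 is not divisible by 83; 83 is unramified.
(381/83) = 49^41 mod 83 = 1, giving Legendre symbol 1.
Legendre symbol 1 ⇒ 83 is split.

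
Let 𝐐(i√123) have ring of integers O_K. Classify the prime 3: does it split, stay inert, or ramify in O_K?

3 is ramified

d = -123 ≡ 1 (mod 4), so O_K = ℤ[(1+√-123)/2] and disc(K) = d = -123.
Ramification test: 3 | -123. The prime 3 ramifies in K.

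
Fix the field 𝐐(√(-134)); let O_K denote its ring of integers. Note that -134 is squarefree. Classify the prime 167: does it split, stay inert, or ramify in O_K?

-134 mod 4 = 2, hence disc K = 4·(-134) = -536 and O_K = ℤ[√-134].
167 ∤ -536, so 167 is unramified.
Legendre symbol by Euler's criterion: (-134/167) ≡ (-134)^83 ≡ 1 (mod 167), i.e. (-134/167) = 1.
Legendre symbol 1 ⇒ 167 is split.

split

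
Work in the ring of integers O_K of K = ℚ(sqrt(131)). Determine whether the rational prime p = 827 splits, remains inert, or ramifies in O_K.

inert

Since 131 ≢ 1 mod 4, the ring of integers is ℤ[√131] with discriminant 4·131 = 524.
disc(K) = 524 is not divisible by 827; 827 is unramified.
Compute (131/827) via Euler: 131^((827-1)/2) mod 827 = 826, so (131/827) = -1.
(131/827) = -1, so 827 is inert.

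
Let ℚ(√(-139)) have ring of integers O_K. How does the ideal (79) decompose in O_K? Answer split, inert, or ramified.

split — (79) = 𝔭₁𝔭₂ with 𝔭₁ ≠ 𝔭₂

d = -139 ≡ 1 (mod 4), so O_K = ℤ[(1+√-139)/2] and disc(K) = d = -139.
disc(K) = -139 is not divisible by 79; 79 is unramified.
Euler's criterion: (-139)^39 mod 79 = 1. Thus (-139|79) = 1.
d is a quadratic residue mod p, hence 79 splits in O_K.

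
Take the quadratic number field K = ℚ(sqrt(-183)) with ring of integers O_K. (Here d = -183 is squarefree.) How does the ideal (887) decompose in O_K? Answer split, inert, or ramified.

887 splits in O_K

-183 mod 4 = 1, hence disc K = -183 and O_K = ℤ[(1+√-183)/2].
disc(K) = -183 is not divisible by 887; 887 is unramified.
Legendre symbol by Euler's criterion: (-183/887) ≡ (-183)^443 ≡ 1 (mod 887), i.e. (-183/887) = 1.
(-183/887) = 1, so 887 splits.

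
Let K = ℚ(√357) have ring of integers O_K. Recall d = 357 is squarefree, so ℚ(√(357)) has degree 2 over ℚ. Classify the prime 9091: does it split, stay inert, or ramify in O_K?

inert

d = 357 ≡ 1 (mod 4), so O_K = ℤ[(1+√357)/2] and disc(K) = d = 357.
disc(K) = 357 is not divisible by 9091; 9091 is unramified.
Legendre symbol by Euler's criterion: (357/9091) ≡ 357^4545 ≡ 9090 (mod 9091), i.e. (357/9091) = -1.
Legendre symbol -1 ⇒ 9091 is inert.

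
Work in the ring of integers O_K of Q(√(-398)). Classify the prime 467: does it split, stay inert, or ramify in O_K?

d = -398 ≡ 2 (mod 4), so O_K = ℤ[√-398] and disc(K) = 4d = -1592.
disc(K) = -1592 is not divisible by 467; 467 is unramified.
Euler's criterion: (-398)^233 mod 467 = 1. Thus (-398|467) = 1.
d is a quadratic residue mod p, hence 467 splits in O_K.

p splits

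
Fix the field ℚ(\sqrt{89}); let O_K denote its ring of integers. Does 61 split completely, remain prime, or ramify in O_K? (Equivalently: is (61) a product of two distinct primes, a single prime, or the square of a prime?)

Since 89 ≡ 1 mod 4, the ring of integers is ℤ[(1+√89)/2] with discriminant 89.
61 ∤ 89, so 61 is unramified.
Legendre symbol by Euler's criterion: (89/61) ≡ 89^30 ≡ 60 (mod 61), i.e. (89/61) = -1.
(89/61) = -1, so 61 is inert.

61 remains inert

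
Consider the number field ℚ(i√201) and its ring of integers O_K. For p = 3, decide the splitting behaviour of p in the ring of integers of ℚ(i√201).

p ramifies

-201 mod 4 = 3, hence disc K = 4·(-201) = -804 and O_K = ℤ[√-201].
3 divides disc(K) = -804, so 3 ramifies.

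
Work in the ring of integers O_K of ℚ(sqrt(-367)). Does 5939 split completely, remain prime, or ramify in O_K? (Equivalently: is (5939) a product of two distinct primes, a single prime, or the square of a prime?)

Since -367 ≡ 1 mod 4, the ring of integers is ℤ[(1+√-367)/2] with discriminant -367.
5939 ∤ -367, so 5939 is unramified.
Compute (-367/5939) via Euler: 5572^((5939-1)/2) mod 5939 = 1, so (-367/5939) = 1.
d is a quadratic residue mod p, hence 5939 splits in O_K.

split — (5939) = 𝔭₁𝔭₂ with 𝔭₁ ≠ 𝔭₂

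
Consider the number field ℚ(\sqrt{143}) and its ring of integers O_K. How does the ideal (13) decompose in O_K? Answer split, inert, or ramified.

13 is ramified

Since 143 ≢ 1 mod 4, the ring of integers is ℤ[√143] with discriminant 4·143 = 572.
disc(K) = 572 = 13·44, so p = 13 is ramified.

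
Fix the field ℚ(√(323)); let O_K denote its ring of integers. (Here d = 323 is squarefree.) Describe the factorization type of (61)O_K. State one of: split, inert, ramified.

d = 323 ≡ 3 (mod 4), so O_K = ℤ[√323] and disc(K) = 4d = 1292.
Since gcd(61, 1292) = 1 the prime 61 does not ramify.
Legendre symbol by Euler's criterion: (323/61) ≡ 323^30 ≡ 60 (mod 61), i.e. (323/61) = -1.
d is a non-residue mod p, hence 61 remains inert in O_K.

p is inert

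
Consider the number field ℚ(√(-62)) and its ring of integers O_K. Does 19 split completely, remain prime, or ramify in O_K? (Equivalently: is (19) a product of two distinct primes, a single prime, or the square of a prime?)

p is inert

-62 mod 4 = 2, hence disc K = 4·(-62) = -248 and O_K = ℤ[√-62].
19 ∤ -248, so 19 is unramified.
Compute (-62/19) via Euler: 14^((19-1)/2) mod 19 = 18, so (-62/19) = -1.
d is a non-residue mod p, hence 19 remains inert in O_K.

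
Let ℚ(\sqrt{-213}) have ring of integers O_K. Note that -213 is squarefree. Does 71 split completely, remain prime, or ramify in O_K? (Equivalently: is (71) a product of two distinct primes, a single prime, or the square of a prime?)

71 is ramified

Since -213 ≢ 1 mod 4, the ring of integers is ℤ[√-213] with discriminant 4·(-213) = -852.
disc(K) = -852 = 71·(-12), so p = 71 is ramified.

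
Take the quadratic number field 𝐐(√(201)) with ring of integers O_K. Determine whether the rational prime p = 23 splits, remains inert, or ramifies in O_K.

d = 201 ≡ 1 (mod 4), so O_K = ℤ[(1+√201)/2] and disc(K) = d = 201.
23 ∤ 201, so 23 is unramified.
Compute (201/23) via Euler: 17^((23-1)/2) mod 23 = 22, so (201/23) = -1.
Legendre symbol -1 ⇒ 23 is inert.

inert — (23) stays prime in O_K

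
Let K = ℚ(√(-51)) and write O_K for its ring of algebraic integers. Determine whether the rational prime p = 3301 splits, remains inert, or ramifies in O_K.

p is inert

Since -51 ≡ 1 mod 4, the ring of integers is ℤ[(1+√-51)/2] with discriminant -51.
3301 ∤ -51, so 3301 is unramified.
Compute (-51/3301) via Euler: 3250^((3301-1)/2) mod 3301 = 3300, so (-51/3301) = -1.
Legendre symbol -1 ⇒ 3301 is inert.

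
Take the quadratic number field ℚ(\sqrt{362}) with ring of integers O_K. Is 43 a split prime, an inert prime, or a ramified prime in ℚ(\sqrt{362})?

362 mod 4 = 2, hence disc K = 4·362 = 1448 and O_K = ℤ[√362].
43 ∤ 1448, so 43 is unramified.
(362/43) = 18^21 mod 43 = 42, giving Legendre symbol -1.
Legendre symbol -1 ⇒ 43 is inert.

inert — (43) stays prime in O_K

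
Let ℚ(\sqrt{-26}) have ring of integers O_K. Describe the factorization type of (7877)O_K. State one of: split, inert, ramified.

remains prime (inert)

-26 mod 4 = 2, hence disc K = 4·(-26) = -104 and O_K = ℤ[√-26].
Since gcd(7877, -104) = 1 the prime 7877 does not ramify.
Euler's criterion: (-26)^3938 mod 7877 = 7876. Thus (-26|7877) = -1.
d is a non-residue mod p, hence 7877 remains inert in O_K.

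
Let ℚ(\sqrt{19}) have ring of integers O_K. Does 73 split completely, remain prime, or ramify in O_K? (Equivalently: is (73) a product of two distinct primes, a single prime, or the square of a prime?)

split — (73) = 𝔭₁𝔭₂ with 𝔭₁ ≠ 𝔭₂

Since 19 ≢ 1 mod 4, the ring of integers is ℤ[√19] with discriminant 4·19 = 76.
73 ∤ 76, so 73 is unramified.
(19/73) = 19^36 mod 73 = 1, giving Legendre symbol 1.
Legendre symbol 1 ⇒ 73 is split.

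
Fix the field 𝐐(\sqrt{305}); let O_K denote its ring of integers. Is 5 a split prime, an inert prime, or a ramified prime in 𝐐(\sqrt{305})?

ramified — (5) = 𝔭²

Since 305 ≡ 1 mod 4, the ring of integers is ℤ[(1+√305)/2] with discriminant 305.
Ramification test: 5 | 305. The prime 5 ramifies in K.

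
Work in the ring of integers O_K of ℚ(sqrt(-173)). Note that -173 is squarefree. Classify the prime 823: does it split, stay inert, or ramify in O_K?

splits completely

Since -173 ≢ 1 mod 4, the ring of integers is ℤ[√-173] with discriminant 4·(-173) = -692.
823 ∤ -692, so 823 is unramified.
Legendre symbol by Euler's criterion: (-173/823) ≡ (-173)^411 ≡ 1 (mod 823), i.e. (-173/823) = 1.
(-173/823) = 1, so 823 splits.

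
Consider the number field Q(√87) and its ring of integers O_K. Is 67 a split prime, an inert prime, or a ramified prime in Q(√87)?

Since 87 ≢ 1 mod 4, the ring of integers is ℤ[√87] with discriminant 4·87 = 348.
67 ∤ 348, so 67 is unramified.
Compute (87/67) via Euler: 20^((67-1)/2) mod 67 = 66, so (87/67) = -1.
Legendre symbol -1 ⇒ 67 is inert.

p is inert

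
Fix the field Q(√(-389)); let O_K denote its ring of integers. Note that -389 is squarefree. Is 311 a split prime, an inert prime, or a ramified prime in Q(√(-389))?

d = -389 ≡ 3 (mod 4), so O_K = ℤ[√-389] and disc(K) = 4d = -1556.
311 ∤ -1556, so 311 is unramified.
Legendre symbol by Euler's criterion: (-389/311) ≡ (-389)^155 ≡ 310 (mod 311), i.e. (-389/311) = -1.
Legendre symbol -1 ⇒ 311 is inert.

inert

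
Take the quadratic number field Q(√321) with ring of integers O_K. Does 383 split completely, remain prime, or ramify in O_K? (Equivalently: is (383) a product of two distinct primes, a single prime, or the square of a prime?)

383 remains inert

321 mod 4 = 1, hence disc K = 321 and O_K = ℤ[(1+√321)/2].
383 ∤ 321, so 383 is unramified.
Compute (321/383) via Euler: 321^((383-1)/2) mod 383 = 382, so (321/383) = -1.
d is a non-residue mod p, hence 383 remains inert in O_K.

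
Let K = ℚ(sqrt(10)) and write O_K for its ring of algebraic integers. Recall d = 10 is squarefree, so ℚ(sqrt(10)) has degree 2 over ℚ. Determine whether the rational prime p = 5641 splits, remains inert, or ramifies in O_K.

10 mod 4 = 2, hence disc K = 4·10 = 40 and O_K = ℤ[√10].
disc(K) = 40 is not divisible by 5641; 5641 is unramified.
Compute (10/5641) via Euler: 10^((5641-1)/2) mod 5641 = 1, so (10/5641) = 1.
Legendre symbol 1 ⇒ 5641 is split.

split — (5641) = 𝔭₁𝔭₂ with 𝔭₁ ≠ 𝔭₂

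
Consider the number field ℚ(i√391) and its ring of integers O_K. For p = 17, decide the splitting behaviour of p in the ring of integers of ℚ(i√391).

17 is ramified

d = -391 ≡ 1 (mod 4), so O_K = ℤ[(1+√-391)/2] and disc(K) = d = -391.
Ramification test: 17 | -391. The prime 17 ramifies in K.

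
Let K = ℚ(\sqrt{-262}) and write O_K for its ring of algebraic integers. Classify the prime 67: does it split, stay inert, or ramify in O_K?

p splits

Since -262 ≢ 1 mod 4, the ring of integers is ℤ[√-262] with discriminant 4·(-262) = -1048.
disc(K) = -1048 is not divisible by 67; 67 is unramified.
Compute (-262/67) via Euler: 6^((67-1)/2) mod 67 = 1, so (-262/67) = 1.
d is a quadratic residue mod p, hence 67 splits in O_K.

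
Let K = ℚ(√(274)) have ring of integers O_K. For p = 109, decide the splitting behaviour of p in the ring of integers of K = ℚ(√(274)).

d = 274 ≡ 2 (mod 4), so O_K = ℤ[√274] and disc(K) = 4d = 1096.
109 ∤ 1096, so 109 is unramified.
Compute (274/109) via Euler: 56^((109-1)/2) mod 109 = 108, so (274/109) = -1.
(274/109) = -1, so 109 is inert.

remains prime (inert)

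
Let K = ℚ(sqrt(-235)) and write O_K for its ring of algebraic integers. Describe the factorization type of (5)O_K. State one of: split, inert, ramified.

ramifies in O_K

d = -235 ≡ 1 (mod 4), so O_K = ℤ[(1+√-235)/2] and disc(K) = d = -235.
5 divides disc(K) = -235, so 5 ramifies.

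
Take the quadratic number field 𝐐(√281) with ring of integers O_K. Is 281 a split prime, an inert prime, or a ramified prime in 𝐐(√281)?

ramifies in O_K

d = 281 ≡ 1 (mod 4), so O_K = ℤ[(1+√281)/2] and disc(K) = d = 281.
Ramification test: 281 | 281. The prime 281 ramifies in K.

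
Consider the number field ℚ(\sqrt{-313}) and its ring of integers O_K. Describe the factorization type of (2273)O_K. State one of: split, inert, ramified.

2273 remains inert

-313 mod 4 = 3, hence disc K = 4·(-313) = -1252 and O_K = ℤ[√-313].
Since gcd(2273, -1252) = 1 the prime 2273 does not ramify.
(-313/2273) = 1960^1136 mod 2273 = 2272, giving Legendre symbol -1.
(-313/2273) = -1, so 2273 is inert.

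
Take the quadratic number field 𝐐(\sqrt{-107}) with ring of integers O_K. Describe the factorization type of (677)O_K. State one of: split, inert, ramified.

Since -107 ≡ 1 mod 4, the ring of integers is ℤ[(1+√-107)/2] with discriminant -107.
Since gcd(677, -107) = 1 the prime 677 does not ramify.
Euler's criterion: (-107)^338 mod 677 = 1. Thus (-107|677) = 1.
d is a quadratic residue mod p, hence 677 splits in O_K.

split — (677) = 𝔭₁𝔭₂ with 𝔭₁ ≠ 𝔭₂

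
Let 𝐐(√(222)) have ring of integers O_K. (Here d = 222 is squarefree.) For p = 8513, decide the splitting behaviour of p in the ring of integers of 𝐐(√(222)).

222 mod 4 = 2, hence disc K = 4·222 = 888 and O_K = ℤ[√222].
8513 ∤ 888, so 8513 is unramified.
Compute (222/8513) via Euler: 222^((8513-1)/2) mod 8513 = 8512, so (222/8513) = -1.
Legendre symbol -1 ⇒ 8513 is inert.

remains prime (inert)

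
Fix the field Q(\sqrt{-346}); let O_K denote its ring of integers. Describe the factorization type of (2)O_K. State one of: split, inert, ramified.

ramified

-346 mod 4 = 2, hence disc K = 4·(-346) = -1384 and O_K = ℤ[√-346].
2 divides disc(K) = -1384, so 2 ramifies.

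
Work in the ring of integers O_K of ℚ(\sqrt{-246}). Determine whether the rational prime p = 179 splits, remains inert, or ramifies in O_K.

Since -246 ≢ 1 mod 4, the ring of integers is ℤ[√-246] with discriminant 4·(-246) = -984.
disc(K) = -984 is not divisible by 179; 179 is unramified.
Euler's criterion: (-246)^89 mod 179 = 178. Thus (-246|179) = -1.
(-246/179) = -1, so 179 is inert.

inert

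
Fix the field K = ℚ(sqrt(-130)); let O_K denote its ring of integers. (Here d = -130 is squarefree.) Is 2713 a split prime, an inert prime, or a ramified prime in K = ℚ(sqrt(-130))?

2713 remains inert

Since -130 ≢ 1 mod 4, the ring of integers is ℤ[√-130] with discriminant 4·(-130) = -520.
2713 ∤ -520, so 2713 is unramified.
Legendre symbol by Euler's criterion: (-130/2713) ≡ (-130)^1356 ≡ 2712 (mod 2713), i.e. (-130/2713) = -1.
Legendre symbol -1 ⇒ 2713 is inert.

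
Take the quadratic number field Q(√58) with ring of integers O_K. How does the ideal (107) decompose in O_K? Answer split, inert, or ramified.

58 mod 4 = 2, hence disc K = 4·58 = 232 and O_K = ℤ[√58].
107 ∤ 232, so 107 is unramified.
Legendre symbol by Euler's criterion: (58/107) ≡ 58^53 ≡ 106 (mod 107), i.e. (58/107) = -1.
(58/107) = -1, so 107 is inert.

remains prime (inert)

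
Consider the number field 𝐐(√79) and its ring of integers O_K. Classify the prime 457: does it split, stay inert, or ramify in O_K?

p splits

d = 79 ≡ 3 (mod 4), so O_K = ℤ[√79] and disc(K) = 4d = 316.
Since gcd(457, 316) = 1 the prime 457 does not ramify.
Euler's criterion: 79^228 mod 457 = 1. Thus (79|457) = 1.
Legendre symbol 1 ⇒ 457 is split.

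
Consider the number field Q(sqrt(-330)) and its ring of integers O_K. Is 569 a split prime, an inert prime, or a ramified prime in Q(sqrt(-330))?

Since -330 ≢ 1 mod 4, the ring of integers is ℤ[√-330] with discriminant 4·(-330) = -1320.
disc(K) = -1320 is not divisible by 569; 569 is unramified.
(-330/569) = 239^284 mod 569 = 1, giving Legendre symbol 1.
Legendre symbol 1 ⇒ 569 is split.

split — (569) = 𝔭₁𝔭₂ with 𝔭₁ ≠ 𝔭₂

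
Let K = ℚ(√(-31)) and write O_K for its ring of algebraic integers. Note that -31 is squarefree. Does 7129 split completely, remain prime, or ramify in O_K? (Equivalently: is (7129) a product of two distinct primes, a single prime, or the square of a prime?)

Since -31 ≡ 1 mod 4, the ring of integers is ℤ[(1+√-31)/2] with discriminant -31.
7129 ∤ -31, so 7129 is unramified.
Compute (-31/7129) via Euler: 7098^((7129-1)/2) mod 7129 = 7128, so (-31/7129) = -1.
(-31/7129) = -1, so 7129 is inert.

p is inert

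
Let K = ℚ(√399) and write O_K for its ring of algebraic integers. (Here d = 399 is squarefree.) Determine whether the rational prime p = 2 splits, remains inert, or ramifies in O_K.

ramified — (2) = 𝔭²

Since 399 ≢ 1 mod 4, the ring of integers is ℤ[√399] with discriminant 4·399 = 1596.
2 divides disc(K) = 1596, so 2 ramifies.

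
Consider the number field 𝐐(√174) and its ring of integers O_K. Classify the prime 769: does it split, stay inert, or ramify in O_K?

inert

d = 174 ≡ 2 (mod 4), so O_K = ℤ[√174] and disc(K) = 4d = 696.
Since gcd(769, 696) = 1 the prime 769 does not ramify.
Euler's criterion: 174^384 mod 769 = 768. Thus (174|769) = -1.
d is a non-residue mod p, hence 769 remains inert in O_K.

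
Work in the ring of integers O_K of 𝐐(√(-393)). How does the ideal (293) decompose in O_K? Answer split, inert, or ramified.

-393 mod 4 = 3, hence disc K = 4·(-393) = -1572 and O_K = ℤ[√-393].
disc(K) = -1572 is not divisible by 293; 293 is unramified.
(-393/293) = 193^146 mod 293 = 1, giving Legendre symbol 1.
d is a quadratic residue mod p, hence 293 splits in O_K.

p splits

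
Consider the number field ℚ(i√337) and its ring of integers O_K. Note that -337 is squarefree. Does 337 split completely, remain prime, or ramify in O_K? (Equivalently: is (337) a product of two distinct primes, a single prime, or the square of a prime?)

ramified — (337) = 𝔭²

-337 mod 4 = 3, hence disc K = 4·(-337) = -1348 and O_K = ℤ[√-337].
337 divides disc(K) = -1348, so 337 ramifies.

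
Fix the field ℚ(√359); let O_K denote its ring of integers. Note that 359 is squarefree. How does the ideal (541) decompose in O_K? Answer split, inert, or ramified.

p splits

Since 359 ≢ 1 mod 4, the ring of integers is ℤ[√359] with discriminant 4·359 = 1436.
disc(K) = 1436 is not divisible by 541; 541 is unramified.
Compute (359/541) via Euler: 359^((541-1)/2) mod 541 = 1, so (359/541) = 1.
(359/541) = 1, so 541 splits.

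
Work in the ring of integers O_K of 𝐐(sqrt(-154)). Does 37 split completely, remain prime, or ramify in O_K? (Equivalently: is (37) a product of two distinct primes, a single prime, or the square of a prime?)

d = -154 ≡ 2 (mod 4), so O_K = ℤ[√-154] and disc(K) = 4d = -616.
disc(K) = -616 is not divisible by 37; 37 is unramified.
Legendre symbol by Euler's criterion: (-154/37) ≡ (-154)^18 ≡ 36 (mod 37), i.e. (-154/37) = -1.
Legendre symbol -1 ⇒ 37 is inert.

p is inert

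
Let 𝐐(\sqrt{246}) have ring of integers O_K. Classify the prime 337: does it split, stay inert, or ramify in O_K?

split

Since 246 ≢ 1 mod 4, the ring of integers is ℤ[√246] with discriminant 4·246 = 984.
337 ∤ 984, so 337 is unramified.
(246/337) = 246^168 mod 337 = 1, giving Legendre symbol 1.
(246/337) = 1, so 337 splits.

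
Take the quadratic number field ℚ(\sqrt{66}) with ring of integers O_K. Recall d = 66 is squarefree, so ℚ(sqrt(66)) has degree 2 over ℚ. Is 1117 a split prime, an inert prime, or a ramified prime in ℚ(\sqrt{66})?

66 mod 4 = 2, hence disc K = 4·66 = 264 and O_K = ℤ[√66].
disc(K) = 264 is not divisible by 1117; 1117 is unramified.
Compute (66/1117) via Euler: 66^((1117-1)/2) mod 1117 = 1, so (66/1117) = 1.
Legendre symbol 1 ⇒ 1117 is split.

p splits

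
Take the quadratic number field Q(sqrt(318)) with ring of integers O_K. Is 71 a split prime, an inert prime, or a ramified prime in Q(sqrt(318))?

Since 318 ≢ 1 mod 4, the ring of integers is ℤ[√318] with discriminant 4·318 = 1272.
71 ∤ 1272, so 71 is unramified.
Compute (318/71) via Euler: 34^((71-1)/2) mod 71 = 70, so (318/71) = -1.
d is a non-residue mod p, hence 71 remains inert in O_K.

remains prime (inert)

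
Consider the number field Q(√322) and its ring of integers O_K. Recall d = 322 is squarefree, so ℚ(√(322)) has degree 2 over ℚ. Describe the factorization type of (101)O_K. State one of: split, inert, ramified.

d = 322 ≡ 2 (mod 4), so O_K = ℤ[√322] and disc(K) = 4d = 1288.
disc(K) = 1288 is not divisible by 101; 101 is unramified.
Euler's criterion: 322^50 mod 101 = 1. Thus (322|101) = 1.
Legendre symbol 1 ⇒ 101 is split.

split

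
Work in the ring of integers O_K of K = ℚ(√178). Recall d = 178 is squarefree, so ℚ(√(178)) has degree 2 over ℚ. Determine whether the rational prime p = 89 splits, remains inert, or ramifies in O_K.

178 mod 4 = 2, hence disc K = 4·178 = 712 and O_K = ℤ[√178].
disc(K) = 712 = 89·8, so p = 89 is ramified.

ramified — (89) = 𝔭²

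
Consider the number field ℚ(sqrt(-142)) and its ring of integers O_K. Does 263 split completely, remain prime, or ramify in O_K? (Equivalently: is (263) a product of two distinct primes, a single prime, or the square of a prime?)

Since -142 ≢ 1 mod 4, the ring of integers is ℤ[√-142] with discriminant 4·(-142) = -568.
disc(K) = -568 is not divisible by 263; 263 is unramified.
Euler's criterion: (-142)^131 mod 263 = 1. Thus (-142|263) = 1.
(-142/263) = 1, so 263 splits.

splits completely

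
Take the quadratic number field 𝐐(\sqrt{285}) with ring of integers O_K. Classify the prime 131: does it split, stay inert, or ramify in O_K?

Since 285 ≡ 1 mod 4, the ring of integers is ℤ[(1+√285)/2] with discriminant 285.
disc(K) = 285 is not divisible by 131; 131 is unramified.
Compute (285/131) via Euler: 23^((131-1)/2) mod 131 = 130, so (285/131) = -1.
Legendre symbol -1 ⇒ 131 is inert.

remains prime (inert)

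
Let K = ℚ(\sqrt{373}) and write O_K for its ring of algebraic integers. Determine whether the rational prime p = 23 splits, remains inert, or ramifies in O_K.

inert

373 mod 4 = 1, hence disc K = 373 and O_K = ℤ[(1+√373)/2].
Since gcd(23, 373) = 1 the prime 23 does not ramify.
(373/23) = 5^11 mod 23 = 22, giving Legendre symbol -1.
(373/23) = -1, so 23 is inert.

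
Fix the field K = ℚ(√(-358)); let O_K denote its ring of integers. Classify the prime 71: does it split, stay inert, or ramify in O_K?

71 remains inert

d = -358 ≡ 2 (mod 4), so O_K = ℤ[√-358] and disc(K) = 4d = -1432.
71 ∤ -1432, so 71 is unramified.
Euler's criterion: (-358)^35 mod 71 = 70. Thus (-358|71) = -1.
d is a non-residue mod p, hence 71 remains inert in O_K.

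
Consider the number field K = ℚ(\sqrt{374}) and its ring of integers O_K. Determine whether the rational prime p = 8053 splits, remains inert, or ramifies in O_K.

split — (8053) = 𝔭₁𝔭₂ with 𝔭₁ ≠ 𝔭₂

374 mod 4 = 2, hence disc K = 4·374 = 1496 and O_K = ℤ[√374].
Since gcd(8053, 1496) = 1 the prime 8053 does not ramify.
Compute (374/8053) via Euler: 374^((8053-1)/2) mod 8053 = 1, so (374/8053) = 1.
d is a quadratic residue mod p, hence 8053 splits in O_K.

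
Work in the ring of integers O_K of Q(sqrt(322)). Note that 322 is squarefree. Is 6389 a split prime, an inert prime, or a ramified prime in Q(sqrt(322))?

Since 322 ≢ 1 mod 4, the ring of integers is ℤ[√322] with discriminant 4·322 = 1288.
6389 ∤ 1288, so 6389 is unramified.
Compute (322/6389) via Euler: 322^((6389-1)/2) mod 6389 = 1, so (322/6389) = 1.
(322/6389) = 1, so 6389 splits.

6389 splits in O_K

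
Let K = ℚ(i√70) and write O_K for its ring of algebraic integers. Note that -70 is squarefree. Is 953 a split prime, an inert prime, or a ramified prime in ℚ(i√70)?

953 remains inert

d = -70 ≡ 2 (mod 4), so O_K = ℤ[√-70] and disc(K) = 4d = -280.
953 ∤ -280, so 953 is unramified.
Legendre symbol by Euler's criterion: (-70/953) ≡ (-70)^476 ≡ 952 (mod 953), i.e. (-70/953) = -1.
d is a non-residue mod p, hence 953 remains inert in O_K.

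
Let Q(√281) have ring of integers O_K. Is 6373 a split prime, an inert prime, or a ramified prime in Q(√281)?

split — (6373) = 𝔭₁𝔭₂ with 𝔭₁ ≠ 𝔭₂

Since 281 ≡ 1 mod 4, the ring of integers is ℤ[(1+√281)/2] with discriminant 281.
Since gcd(6373, 281) = 1 the prime 6373 does not ramify.
Legendre symbol by Euler's criterion: (281/6373) ≡ 281^3186 ≡ 1 (mod 6373), i.e. (281/6373) = 1.
(281/6373) = 1, so 6373 splits.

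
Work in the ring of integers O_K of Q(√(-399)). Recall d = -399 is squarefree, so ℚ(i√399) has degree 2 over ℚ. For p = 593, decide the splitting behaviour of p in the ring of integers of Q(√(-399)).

p splits

-399 mod 4 = 1, hence disc K = -399 and O_K = ℤ[(1+√-399)/2].
Since gcd(593, -399) = 1 the prime 593 does not ramify.
Legendre symbol by Euler's criterion: (-399/593) ≡ (-399)^296 ≡ 1 (mod 593), i.e. (-399/593) = 1.
Legendre symbol 1 ⇒ 593 is split.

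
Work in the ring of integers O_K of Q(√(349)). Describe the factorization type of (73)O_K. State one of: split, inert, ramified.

split — (73) = 𝔭₁𝔭₂ with 𝔭₁ ≠ 𝔭₂

349 mod 4 = 1, hence disc K = 349 and O_K = ℤ[(1+√349)/2].
disc(K) = 349 is not divisible by 73; 73 is unramified.
(349/73) = 57^36 mod 73 = 1, giving Legendre symbol 1.
d is a quadratic residue mod p, hence 73 splits in O_K.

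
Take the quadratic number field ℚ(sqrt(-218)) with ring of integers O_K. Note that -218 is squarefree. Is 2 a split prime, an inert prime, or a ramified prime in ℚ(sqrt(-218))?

ramified

d = -218 ≡ 2 (mod 4), so O_K = ℤ[√-218] and disc(K) = 4d = -872.
2 divides disc(K) = -872, so 2 ramifies.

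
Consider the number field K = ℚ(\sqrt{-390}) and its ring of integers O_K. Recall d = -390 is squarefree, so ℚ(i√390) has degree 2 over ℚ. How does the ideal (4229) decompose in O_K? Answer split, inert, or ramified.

p splits

d = -390 ≡ 2 (mod 4), so O_K = ℤ[√-390] and disc(K) = 4d = -1560.
disc(K) = -1560 is not divisible by 4229; 4229 is unramified.
Legendre symbol by Euler's criterion: (-390/4229) ≡ (-390)^2114 ≡ 1 (mod 4229), i.e. (-390/4229) = 1.
d is a quadratic residue mod p, hence 4229 splits in O_K.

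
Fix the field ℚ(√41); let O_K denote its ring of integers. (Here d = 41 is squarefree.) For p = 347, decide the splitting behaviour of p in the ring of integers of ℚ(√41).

p is inert

Since 41 ≡ 1 mod 4, the ring of integers is ℤ[(1+√41)/2] with discriminant 41.
disc(K) = 41 is not divisible by 347; 347 is unramified.
(41/347) = 41^173 mod 347 = 346, giving Legendre symbol -1.
Legendre symbol -1 ⇒ 347 is inert.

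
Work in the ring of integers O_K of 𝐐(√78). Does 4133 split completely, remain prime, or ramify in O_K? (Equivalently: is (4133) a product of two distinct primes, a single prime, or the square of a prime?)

Since 78 ≢ 1 mod 4, the ring of integers is ℤ[√78] with discriminant 4·78 = 312.
4133 ∤ 312, so 4133 is unramified.
Legendre symbol by Euler's criterion: (78/4133) ≡ 78^2066 ≡ 1 (mod 4133), i.e. (78/4133) = 1.
Legendre symbol 1 ⇒ 4133 is split.

split — (4133) = 𝔭₁𝔭₂ with 𝔭₁ ≠ 𝔭₂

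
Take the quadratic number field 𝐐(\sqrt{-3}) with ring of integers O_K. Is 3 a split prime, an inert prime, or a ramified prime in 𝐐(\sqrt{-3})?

ramified — (3) = 𝔭²

-3 mod 4 = 1, hence disc K = -3 and O_K = ℤ[(1+√-3)/2].
Ramification test: 3 | -3. The prime 3 ramifies in K.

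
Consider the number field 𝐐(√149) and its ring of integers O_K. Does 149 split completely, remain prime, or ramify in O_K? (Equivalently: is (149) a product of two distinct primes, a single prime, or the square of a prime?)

Since 149 ≡ 1 mod 4, the ring of integers is ℤ[(1+√149)/2] with discriminant 149.
Ramification test: 149 | 149. The prime 149 ramifies in K.

ramified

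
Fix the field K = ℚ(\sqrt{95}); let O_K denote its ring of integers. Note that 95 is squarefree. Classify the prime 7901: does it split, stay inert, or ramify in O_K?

Since 95 ≢ 1 mod 4, the ring of integers is ℤ[√95] with discriminant 4·95 = 380.
7901 ∤ 380, so 7901 is unramified.
Euler's criterion: 95^3950 mod 7901 = 1. Thus (95|7901) = 1.
d is a quadratic residue mod p, hence 7901 splits in O_K.

splits completely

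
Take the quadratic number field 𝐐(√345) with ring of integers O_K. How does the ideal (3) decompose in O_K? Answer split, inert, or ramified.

d = 345 ≡ 1 (mod 4), so O_K = ℤ[(1+√345)/2] and disc(K) = d = 345.
disc(K) = 345 = 3·115, so p = 3 is ramified.

ramified — (3) = 𝔭²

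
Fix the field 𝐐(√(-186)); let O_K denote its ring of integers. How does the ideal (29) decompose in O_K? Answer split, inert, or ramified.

remains prime (inert)

d = -186 ≡ 2 (mod 4), so O_K = ℤ[√-186] and disc(K) = 4d = -744.
29 ∤ -744, so 29 is unramified.
Euler's criterion: (-186)^14 mod 29 = 28. Thus (-186|29) = -1.
d is a non-residue mod p, hence 29 remains inert in O_K.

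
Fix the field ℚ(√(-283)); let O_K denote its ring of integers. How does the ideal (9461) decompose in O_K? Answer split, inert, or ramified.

remains prime (inert)

Since -283 ≡ 1 mod 4, the ring of integers is ℤ[(1+√-283)/2] with discriminant -283.
9461 ∤ -283, so 9461 is unramified.
Legendre symbol by Euler's criterion: (-283/9461) ≡ (-283)^4730 ≡ 9460 (mod 9461), i.e. (-283/9461) = -1.
Legendre symbol -1 ⇒ 9461 is inert.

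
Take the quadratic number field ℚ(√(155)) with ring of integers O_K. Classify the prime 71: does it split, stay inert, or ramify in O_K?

p is inert

d = 155 ≡ 3 (mod 4), so O_K = ℤ[√155] and disc(K) = 4d = 620.
disc(K) = 620 is not divisible by 71; 71 is unramified.
Compute (155/71) via Euler: 13^((71-1)/2) mod 71 = 70, so (155/71) = -1.
Legendre symbol -1 ⇒ 71 is inert.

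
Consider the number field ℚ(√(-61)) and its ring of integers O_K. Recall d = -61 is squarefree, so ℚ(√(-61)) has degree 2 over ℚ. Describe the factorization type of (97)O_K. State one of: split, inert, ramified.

-61 mod 4 = 3, hence disc K = 4·(-61) = -244 and O_K = ℤ[√-61].
97 ∤ -244, so 97 is unramified.
Euler's criterion: (-61)^48 mod 97 = 1. Thus (-61|97) = 1.
d is a quadratic residue mod p, hence 97 splits in O_K.

split — (97) = 𝔭₁𝔭₂ with 𝔭₁ ≠ 𝔭₂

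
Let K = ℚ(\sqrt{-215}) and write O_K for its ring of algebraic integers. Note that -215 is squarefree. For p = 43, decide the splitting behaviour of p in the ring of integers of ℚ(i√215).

ramified — (43) = 𝔭²

d = -215 ≡ 1 (mod 4), so O_K = ℤ[(1+√-215)/2] and disc(K) = d = -215.
disc(K) = -215 = 43·(-5), so p = 43 is ramified.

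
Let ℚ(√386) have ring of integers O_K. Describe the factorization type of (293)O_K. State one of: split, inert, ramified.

d = 386 ≡ 2 (mod 4), so O_K = ℤ[√386] and disc(K) = 4d = 1544.
Since gcd(293, 1544) = 1 the prime 293 does not ramify.
Euler's criterion: 386^146 mod 293 = 292. Thus (386|293) = -1.
Legendre symbol -1 ⇒ 293 is inert.

inert — (293) stays prime in O_K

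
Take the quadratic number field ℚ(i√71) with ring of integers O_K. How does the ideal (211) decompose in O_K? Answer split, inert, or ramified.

inert

Since -71 ≡ 1 mod 4, the ring of integers is ℤ[(1+√-71)/2] with discriminant -71.
Since gcd(211, -71) = 1 the prime 211 does not ramify.
(-71/211) = 140^105 mod 211 = 210, giving Legendre symbol -1.
d is a non-residue mod p, hence 211 remains inert in O_K.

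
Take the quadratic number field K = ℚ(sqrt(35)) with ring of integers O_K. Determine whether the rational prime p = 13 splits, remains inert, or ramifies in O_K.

splits completely

Since 35 ≢ 1 mod 4, the ring of integers is ℤ[√35] with discriminant 4·35 = 140.
disc(K) = 140 is not divisible by 13; 13 is unramified.
Compute (35/13) via Euler: 9^((13-1)/2) mod 13 = 1, so (35/13) = 1.
(35/13) = 1, so 13 splits.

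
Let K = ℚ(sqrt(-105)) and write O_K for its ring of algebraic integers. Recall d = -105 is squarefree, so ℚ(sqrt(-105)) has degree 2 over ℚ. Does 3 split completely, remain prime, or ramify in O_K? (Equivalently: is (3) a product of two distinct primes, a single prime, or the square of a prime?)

ramified

Since -105 ≢ 1 mod 4, the ring of integers is ℤ[√-105] with discriminant 4·(-105) = -420.
disc(K) = -420 = 3·(-140), so p = 3 is ramified.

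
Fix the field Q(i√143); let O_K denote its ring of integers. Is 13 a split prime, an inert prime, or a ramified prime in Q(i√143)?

ramified — (13) = 𝔭²

-143 mod 4 = 1, hence disc K = -143 and O_K = ℤ[(1+√-143)/2].
disc(K) = -143 = 13·(-11), so p = 13 is ramified.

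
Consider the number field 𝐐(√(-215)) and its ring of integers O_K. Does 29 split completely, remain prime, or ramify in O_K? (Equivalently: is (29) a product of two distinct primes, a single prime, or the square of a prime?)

d = -215 ≡ 1 (mod 4), so O_K = ℤ[(1+√-215)/2] and disc(K) = d = -215.
Since gcd(29, -215) = 1 the prime 29 does not ramify.
Legendre symbol by Euler's criterion: (-215/29) ≡ (-215)^14 ≡ 28 (mod 29), i.e. (-215/29) = -1.
d is a non-residue mod p, hence 29 remains inert in O_K.

remains prime (inert)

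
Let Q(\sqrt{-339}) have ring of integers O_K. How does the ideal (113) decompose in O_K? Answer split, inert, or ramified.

ramified

Since -339 ≡ 1 mod 4, the ring of integers is ℤ[(1+√-339)/2] with discriminant -339.
Ramification test: 113 | -339. The prime 113 ramifies in K.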